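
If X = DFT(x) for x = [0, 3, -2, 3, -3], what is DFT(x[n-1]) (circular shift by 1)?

Time shift by 1: X_shifted[k] = ω_5^(1k) · X[k]
Shifted x = [-3, 0, 3, -2, 3]

DFT(x[n-1]) = [1, -2.8820-0.0858i, -5.1180+6.5186i, -5.1180-6.5186i, -2.8820+0.0858i]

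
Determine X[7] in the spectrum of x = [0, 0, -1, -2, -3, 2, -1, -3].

X[7] = Σ(n=0 to 7) x[n] · ω_8^(7n) where ω_8 = e^(-2πi/8)
= (0)·ω_8^0 + (0)·ω_8^7 + (-1)·ω_8^14 + (-2)·ω_8^21 + (-3)·ω_8^28 + (2)·ω_8^35 + (-1)·ω_8^42 + (-3)·ω_8^49

X[7] = 0.8787-0.7071i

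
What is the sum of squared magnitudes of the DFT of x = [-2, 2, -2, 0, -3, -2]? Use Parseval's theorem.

Parseval: Σ|x[n]|² = (1/N)Σ|X[k]|², so Σ|X[k]|² = N·Σ|x[n]|² = 6·25.0000

Σ|X[k]|² = N·Σ|x[n]|² = 6·25.0000 = 150.0000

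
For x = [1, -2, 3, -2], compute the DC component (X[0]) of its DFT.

X[0] = Σ(n=0 to 3) x[n] · ω_4^0 = Σ x[n]
= (1) + (-2) + (3) + (-2)

X[0] = 0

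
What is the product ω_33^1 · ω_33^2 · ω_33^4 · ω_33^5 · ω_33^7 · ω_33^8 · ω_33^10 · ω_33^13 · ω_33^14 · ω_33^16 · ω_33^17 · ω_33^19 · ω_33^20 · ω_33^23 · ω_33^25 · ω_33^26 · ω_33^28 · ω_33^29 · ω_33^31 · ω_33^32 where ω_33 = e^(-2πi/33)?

The primitive 33rd roots of unity are ω_33^k for k coprime to 33: k ∈ {1, 2, 4, 5, 7, 8, 10, 13, 14, 16, 17, 19, 20, 23, 25, 26, 28, 29, 31, 32}
Their product equals the constant term of the cyclotomic polynomial Φ_33(x) up to sign.
For n ≥ 3, the product of all primitive nth roots of unity is 1. (For n=1 it is 1; for n=2 it is -1.)

1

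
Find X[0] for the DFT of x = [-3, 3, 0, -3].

X[0] = Σ(n=0 to 3) x[n] · ω_4^0 = Σ x[n]
= (-3) + (3) + (0) + (-3)

X[0] = -3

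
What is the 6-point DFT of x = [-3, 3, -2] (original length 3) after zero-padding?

Original 3-point DFT: [-2, -3.5000-4.3301i, -3.5000+4.3301i]
Zero-padded 6-point DFT provides frequency interpolation.

DFT_6([x, 0, ...]) = [-2, -0.5000-0.8660i, -3.5000-4.3301i, -8, -3.5000+4.3301i, -0.5000+0.8660i]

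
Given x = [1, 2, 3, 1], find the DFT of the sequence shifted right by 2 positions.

Time shift by 2: X_shifted[k] = ω_4^(2k) · X[k]
Shifted x = [3, 1, 1, 2]

DFT(x[n-2]) = [7, 2+1i, 1, 2-1i]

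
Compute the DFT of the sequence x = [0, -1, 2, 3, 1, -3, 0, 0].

X[k] = Σ(n=0 to 7) x[n] · ω_8^(nk)
where ω_8 = e^(-2πi/8)

Computing each X[k]:
X[0] = 2
X[1] = -1.7071-5.5355i
X[2] = -1+7i
X[3] = -0.2929-1.5355i
X[4] = 4
X[5] = -0.2929+1.5355i
X[6] = -1-7i
X[7] = -1.7071+5.5355i

X = [2, -1.7071-5.5355i, -1+7i, -0.2929-1.5355i, 4, -0.2929+1.5355i, -1-7i, -1.7071+5.5355i]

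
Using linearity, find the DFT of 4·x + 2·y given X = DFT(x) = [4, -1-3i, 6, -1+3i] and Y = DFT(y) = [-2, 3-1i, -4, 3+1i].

By linearity: DFT(4x + 2y) = 4·DFT(x) + 2·DFT(y)
= 4·[4, -1-3i, 6, -1+3i] + 2·[-2, 3-1i, -4, 3+1i]

Computing element-wise:
Z[0] = 4·(4) + 2·(-2) = 12
Z[1] = 4·(-1-3i) + 2·(3-1i) = 2-14i
Z[2] = 4·(6) + 2·(-4) = 16
Z[3] = 4·(-1+3i) + 2·(3+1i) = 2+14i

DFT(4x + 2y) = 4·X + 2·Y = [12, 2-14i, 16, 2+14i]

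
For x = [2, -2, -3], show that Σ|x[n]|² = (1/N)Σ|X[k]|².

Time domain:
Σ|x[n]|² = |2|² + |-2|² + |-3|² = 17.0000

Frequency domain:
(1/3)Σ|X[k]|² = (1/3)(|-3|² + |4.5000-0.8660i|² + |4.5000+0.8660i|²) = (1/3)·51.0000 = 17.0000

Both sides agree, confirming Parseval's theorem.

Σ|x[n]|² = (1/N)Σ|X[k]|² = 17.0000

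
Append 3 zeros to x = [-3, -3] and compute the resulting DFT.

Original 2-point DFT: [-6, 0]
Zero-padded 5-point DFT provides frequency interpolation.

DFT_5([x, 0, ...]) = [-6, -3.9271+2.8532i, -0.5729+1.7634i, -0.5729-1.7634i, -3.9271-2.8532i]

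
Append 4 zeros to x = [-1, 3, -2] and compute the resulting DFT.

Original 3-point DFT: [0, -1.5000-4.3301i, -1.5000+4.3301i]
Zero-padded 7-point DFT provides frequency interpolation.

DFT_7([x, 0, ...]) = [0, 1.3155-0.3956i, 0.1344-3.7926i, -4.9499-2.8653i, -4.9499+2.8653i, 0.1344+3.7926i, 1.3155+0.3956i]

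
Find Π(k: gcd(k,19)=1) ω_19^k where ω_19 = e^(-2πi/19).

The primitive 19th roots of unity are ω_19^k for k coprime to 19: k ∈ {1, 2, 3, 4, 5, 6, 7, 8, 9, 10, 11, 12, 13, 14, 15, 16, 17, 18}
Their product equals the constant term of the cyclotomic polynomial Φ_19(x) up to sign.
For n ≥ 3, the product of all primitive nth roots of unity is 1. (For n=1 it is 1; for n=2 it is -1.)

1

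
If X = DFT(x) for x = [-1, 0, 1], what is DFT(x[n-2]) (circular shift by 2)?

Time shift by 2: X_shifted[k] = ω_3^(2k) · X[k]
Shifted x = [0, 1, -1]

DFT(x[n-2]) = [0, -1.7321i, 1.7321i]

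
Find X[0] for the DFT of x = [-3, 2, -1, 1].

X[0] = Σ(n=0 to 3) x[n] · ω_4^0 = Σ x[n]
= (-3) + (2) + (-1) + (1)

X[0] = -1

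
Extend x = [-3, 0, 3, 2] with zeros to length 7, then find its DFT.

Original 4-point DFT: [2, -6+2i, -2, -6-2i]
Zero-padded 7-point DFT provides frequency interpolation.

DFT_7([x, 0, ...]) = [2, -5.4695-3.7926i, -4.4559+2.8653i, -1.5746+0.3956i, -1.5746-0.3956i, -4.4559-2.8653i, -5.4695+3.7926i]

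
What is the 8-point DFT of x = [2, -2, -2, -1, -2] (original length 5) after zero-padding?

Original 5-point DFT: [-5, 3.1910+0.5878i, 4.3090-0.9511i, 4.3090+0.9511i, 3.1910-0.5878i]
Zero-padded 8-point DFT provides frequency interpolation.

DFT_8([x, 0, ...]) = [-5, 3.2929+4.1213i, 2+1i, 4.7071+0.1213i, 1, 4.7071-0.1213i, 2-1i, 3.2929-4.1213i]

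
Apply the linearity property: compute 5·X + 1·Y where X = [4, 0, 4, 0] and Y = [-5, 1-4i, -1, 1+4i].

By linearity: DFT(5x + 1y) = 5·DFT(x) + 1·DFT(y)
= 5·[4, 0, 4, 0] + 1·[-5, 1-4i, -1, 1+4i]

Computing element-wise:
Z[0] = 5·(4) + 1·(-5) = 15
Z[1] = 5·(0) + 1·(1-4i) = 1-4i
Z[2] = 5·(4) + 1·(-1) = 19
Z[3] = 5·(0) + 1·(1+4i) = 1+4i

DFT(5x + 1y) = 5·X + 1·Y = [15, 1-4i, 19, 1+4i]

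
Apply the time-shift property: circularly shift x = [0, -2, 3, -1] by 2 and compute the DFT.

Time shift by 2: X_shifted[k] = ω_4^(2k) · X[k]
Shifted x = [3, -1, 0, -2]

DFT(x[n-2]) = [0, 3-1i, 6, 3+1i]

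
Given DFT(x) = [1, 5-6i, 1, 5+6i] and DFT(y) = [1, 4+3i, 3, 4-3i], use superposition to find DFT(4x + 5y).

By linearity: DFT(4x + 5y) = 4·DFT(x) + 5·DFT(y)
= 4·[1, 5-6i, 1, 5+6i] + 5·[1, 4+3i, 3, 4-3i]

Computing element-wise:
Z[0] = 4·(1) + 5·(1) = 9
Z[1] = 4·(5-6i) + 5·(4+3i) = 40-9i
Z[2] = 4·(1) + 5·(3) = 19
Z[3] = 4·(5+6i) + 5·(4-3i) = 40+9i

DFT(4x + 5y) = 4·X + 5·Y = [9, 40-9i, 19, 40+9i]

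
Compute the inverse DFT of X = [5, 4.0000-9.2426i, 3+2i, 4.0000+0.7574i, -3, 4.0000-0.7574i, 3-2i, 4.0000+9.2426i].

x[n] = (1/8) Σ(k=0 to 7) X[k] · e^(2πikn/8)

Computing each x[n]:
x[0] = 3
x[1] = 2
x[2] = 2
x[3] = 3
x[4] = -1
x[5] = -1
x[6] = -3
x[7] = 0

x = [3, 2, 2, 3, -1, -1, -3, 0]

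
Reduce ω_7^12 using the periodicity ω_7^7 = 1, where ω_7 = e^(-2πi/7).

Since ω_7^7 = 1, powers reduce modulo 7.
12 mod 7 = 5
So ω_7^12 = ω_7^5 = e^(-2πi·5/7)

ω_7^12 = ω_7^5 = -0.2225+0.9749i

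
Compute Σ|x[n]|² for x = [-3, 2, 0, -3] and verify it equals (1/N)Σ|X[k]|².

Time domain:
Σ|x[n]|² = |-3|² + |2|² + |0|² + |-3|² = 22.0000

Frequency domain:
(1/4)Σ|X[k]|² = (1/4)(|-4|² + |-3-5i|² + |-2|² + |-3+5i|²) = (1/4)·88.0000 = 22.0000

Both sides agree, confirming Parseval's theorem.

Σ|x[n]|² = (1/N)Σ|X[k]|² = 22.0000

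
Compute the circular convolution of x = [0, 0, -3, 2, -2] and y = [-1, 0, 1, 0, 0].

(x ⊛ y)[n] = Σ(m=0 to 4) x[m] · y[(n-m) mod 5]

Computing each output sample:
(x ⊛ y)[0] = 2
(x ⊛ y)[1] = -2
(x ⊛ y)[2] = 3
(x ⊛ y)[3] = -2
(x ⊛ y)[4] = -1

x ⊛ y = [2, -2, 3, -2, -1]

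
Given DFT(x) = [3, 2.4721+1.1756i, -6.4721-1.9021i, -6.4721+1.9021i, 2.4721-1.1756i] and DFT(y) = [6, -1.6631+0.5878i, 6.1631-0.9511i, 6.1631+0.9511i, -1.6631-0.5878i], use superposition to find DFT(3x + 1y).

By linearity: DFT(3x + 1y) = 3·DFT(x) + 1·DFT(y)
= 3·[3, 2.4721+1.1756i, -6.4721-1.9021i, -6.4721+1.9021i, 2.4721-1.1756i] + 1·[6, -1.6631+0.5878i, 6.1631-0.9511i, 6.1631+0.9511i, -1.6631-0.5878i]

Computing element-wise:
Z[0] = 3·(3) + 1·(6) = 15
Z[1] = 3·(2.4721+1.1756i) + 1·(-1.6631+0.5878i) = 5.7532+4.1146i
Z[2] = 3·(-6.4721-1.9021i) + 1·(6.1631-0.9511i) = -13.2532-6.6574i
Z[3] = 3·(-6.4721+1.9021i) + 1·(6.1631+0.9511i) = -13.2532+6.6574i
Z[4] = 3·(2.4721-1.1756i) + 1·(-1.6631-0.5878i) = 5.7532-4.1146i

DFT(3x + 1y) = 3·X + 1·Y = [15, 5.7532+4.1146i, -13.2532-6.6574i, -13.2532+6.6574i, 5.7532-4.1146i]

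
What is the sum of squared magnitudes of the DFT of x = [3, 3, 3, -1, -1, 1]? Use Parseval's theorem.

Parseval: Σ|x[n]|² = (1/N)Σ|X[k]|², so Σ|X[k]|² = N·Σ|x[n]|² = 6·30.0000

Σ|X[k]|² = N·Σ|x[n]|² = 6·30.0000 = 180.0000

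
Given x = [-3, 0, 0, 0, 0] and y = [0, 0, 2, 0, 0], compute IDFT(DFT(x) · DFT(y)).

(x ⊛ y)[n] = Σ(m=0 to 4) x[m] · y[(n-m) mod 5]

Computing each output sample:
(x ⊛ y)[0] = 0
(x ⊛ y)[1] = 0
(x ⊛ y)[2] = -6
(x ⊛ y)[3] = 0
(x ⊛ y)[4] = 0

x ⊛ y = [0, 0, -6, 0, 0]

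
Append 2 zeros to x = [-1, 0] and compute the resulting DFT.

Original 2-point DFT: [-1, -1]
Zero-padded 4-point DFT provides frequency interpolation.

DFT_4([x, 0, ...]) = [-1, -1, -1, -1]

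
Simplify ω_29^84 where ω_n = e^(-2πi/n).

Since ω_29^29 = 1, powers reduce modulo 29.
84 mod 29 = 26
So ω_29^84 = ω_29^26 = e^(-2πi·26/29)

ω_29^84 = ω_29^26 = 0.7961+0.6052i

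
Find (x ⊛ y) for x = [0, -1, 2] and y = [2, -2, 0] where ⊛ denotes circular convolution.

(x ⊛ y)[n] = Σ(m=0 to 2) x[m] · y[(n-m) mod 3]

Computing each output sample:
(x ⊛ y)[0] = -4
(x ⊛ y)[1] = -2
(x ⊛ y)[2] = 6

x ⊛ y = [-4, -2, 6]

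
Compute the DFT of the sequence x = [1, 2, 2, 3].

X[k] = Σ(n=0 to 3) x[n] · ω_4^(nk)
where ω_4 = e^(-2πi/4)

Computing each X[k]:
X[0] = 8
X[1] = -1+1i
X[2] = -2
X[3] = -1-1i

X = [8, -1+1i, -2, -1-1i]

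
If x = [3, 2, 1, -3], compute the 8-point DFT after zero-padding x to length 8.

Original 4-point DFT: [3, 2-5i, 5, 2+5i]
Zero-padded 8-point DFT provides frequency interpolation.

DFT_8([x, 0, ...]) = [3, 6.5355-0.2929i, 2-5i, -0.5355+1.7071i, 5, -0.5355-1.7071i, 2+5i, 6.5355+0.2929i]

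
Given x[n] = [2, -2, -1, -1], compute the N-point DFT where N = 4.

X[k] = Σ(n=0 to 3) x[n] · ω_4^(nk)
where ω_4 = e^(-2πi/4)

Computing each X[k]:
X[0] = -2
X[1] = 3+1i
X[2] = 4
X[3] = 3-1i

X = [-2, 3+1i, 4, 3-1i]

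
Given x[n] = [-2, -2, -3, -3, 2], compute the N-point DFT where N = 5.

X[k] = Σ(n=0 to 4) x[n] · ω_5^(nk)
where ω_5 = e^(-2πi/5)

Computing each X[k]:
X[0] = -8
X[1] = 2.8541+3.8042i
X[2] = -3.8541+2.3511i
X[3] = -3.8541-2.3511i
X[4] = 2.8541-3.8042i

X = [-8, 2.8541+3.8042i, -3.8541+2.3511i, -3.8541-2.3511i, 2.8541-3.8042i]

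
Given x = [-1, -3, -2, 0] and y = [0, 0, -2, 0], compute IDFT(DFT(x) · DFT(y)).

(x ⊛ y)[n] = Σ(m=0 to 3) x[m] · y[(n-m) mod 4]

Computing each output sample:
(x ⊛ y)[0] = 4
(x ⊛ y)[1] = 0
(x ⊛ y)[2] = 2
(x ⊛ y)[3] = 6

x ⊛ y = [4, 0, 2, 6]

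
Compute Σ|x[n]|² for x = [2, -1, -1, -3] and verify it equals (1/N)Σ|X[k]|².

Time domain:
Σ|x[n]|² = |2|² + |-1|² + |-1|² + |-3|² = 15.0000

Frequency domain:
(1/4)Σ|X[k]|² = (1/4)(|-3|² + |3-2i|² + |5|² + |3+2i|²) = (1/4)·60.0000 = 15.0000

Both sides agree, confirming Parseval's theorem.

Σ|x[n]|² = (1/N)Σ|X[k]|² = 15.0000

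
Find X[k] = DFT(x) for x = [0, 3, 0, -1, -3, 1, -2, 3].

X[k] = Σ(n=0 to 7) x[n] · ω_8^(nk)
where ω_8 = e^(-2πi/8)

Computing each X[k]:
X[0] = 1
X[1] = 7.2426-0.5858i
X[2] = -1-2i
X[3] = -1.2426+3.4142i
X[4] = -11
X[5] = -1.2426-3.4142i
X[6] = -1+2i
X[7] = 7.2426+0.5858i

X = [1, 7.2426-0.5858i, -1-2i, -1.2426+3.4142i, -11, -1.2426-3.4142i, -1+2i, 7.2426+0.5858i]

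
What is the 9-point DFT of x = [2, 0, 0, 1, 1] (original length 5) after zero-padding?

Original 5-point DFT: [4, 1.5000+1.5388i, 1.5000-0.3633i, 1.5000+0.3633i, 1.5000-1.5388i]
Zero-padded 9-point DFT provides frequency interpolation.

DFT_9([x, 0, ...]) = [4, 0.5603-1.2080i, 2.2660+1.5088i, 2.5000-0.8660i, 1.6736+0.1188i, 1.6736-0.1188i, 2.5000+0.8660i, 2.2660-1.5088i, 0.5603+1.2080i]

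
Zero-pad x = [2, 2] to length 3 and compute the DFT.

Original 2-point DFT: [4, 0]
Zero-padded 3-point DFT provides frequency interpolation.

DFT_3([x, 0, ...]) = [4, 1.0000-1.7321i, 1.0000+1.7321i]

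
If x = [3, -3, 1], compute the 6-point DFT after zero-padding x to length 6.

Original 3-point DFT: [1, 4.0000+3.4641i, 4.0000-3.4641i]
Zero-padded 6-point DFT provides frequency interpolation.

DFT_6([x, 0, ...]) = [1, 1.0000+1.7321i, 4.0000+3.4641i, 7, 4.0000-3.4641i, 1.0000-1.7321i]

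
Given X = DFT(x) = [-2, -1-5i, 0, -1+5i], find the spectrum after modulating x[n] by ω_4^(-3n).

Modulation property: DFT(ω_4^(-3n)·x[n]) = X[(k-3) mod 4], so circularly shift X by 3 positions.

X[k-3] = [-1-5i, 0, -1+5i, -2]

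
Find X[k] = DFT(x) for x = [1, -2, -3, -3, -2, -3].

X[k] = Σ(n=0 to 5) x[n] · ω_6^(nk)
where ω_6 = e^(-2πi/6)

Computing each X[k]:
X[0] = -12
X[1] = 4
X[2] = 3.0000-1.7321i
X[3] = 4
X[4] = 3.0000+1.7321i
X[5] = 4

X = [-12, 4, 3.0000-1.7321i, 4, 3.0000+1.7321i, 4]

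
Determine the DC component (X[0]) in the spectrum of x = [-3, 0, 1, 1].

X[0] = Σ(n=0 to 3) x[n] · ω_4^0 = Σ x[n]
= (-3) + (0) + (1) + (1)

X[0] = -1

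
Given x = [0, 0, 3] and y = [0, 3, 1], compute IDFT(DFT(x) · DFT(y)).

(x ⊛ y)[n] = Σ(m=0 to 2) x[m] · y[(n-m) mod 3]

Computing each output sample:
(x ⊛ y)[0] = 9
(x ⊛ y)[1] = 3
(x ⊛ y)[2] = 0

x ⊛ y = [9, 3, 0]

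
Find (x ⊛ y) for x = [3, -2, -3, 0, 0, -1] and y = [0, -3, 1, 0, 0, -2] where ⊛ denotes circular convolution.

(x ⊛ y)[n] = Σ(m=0 to 5) x[m] · y[(n-m) mod 6]

Computing each output sample:
(x ⊛ y)[0] = 7
(x ⊛ y)[1] = -4
(x ⊛ y)[2] = 9
(x ⊛ y)[3] = 7
(x ⊛ y)[4] = -1
(x ⊛ y)[5] = -6

x ⊛ y = [7, -4, 9, 7, -1, -6]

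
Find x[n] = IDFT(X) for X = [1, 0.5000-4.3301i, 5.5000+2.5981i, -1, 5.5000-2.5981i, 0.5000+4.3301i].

x[n] = (1/6) Σ(k=0 to 5) X[k] · e^(2πikn/6)

Computing each x[n]:
x[0] = 2
x[1] = 0
x[2] = 1
x[3] = 2
x[4] = -3
x[5] = -1

x = [2, 0, 1, 2, -3, -1]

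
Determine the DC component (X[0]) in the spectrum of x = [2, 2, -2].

X[0] = Σ(n=0 to 2) x[n] · ω_3^0 = Σ x[n]
= (2) + (2) + (-2)

X[0] = 2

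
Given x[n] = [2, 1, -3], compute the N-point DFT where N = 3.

X[k] = Σ(n=0 to 2) x[n] · ω_3^(nk)
where ω_3 = e^(-2πi/3)

Computing each X[k]:
X[0] = 0
X[1] = 3.0000-3.4641i
X[2] = 3.0000+3.4641i

X = [0, 3.0000-3.4641i, 3.0000+3.4641i]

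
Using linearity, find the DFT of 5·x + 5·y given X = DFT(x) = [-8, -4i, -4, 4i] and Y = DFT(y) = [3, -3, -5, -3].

By linearity: DFT(5x + 5y) = 5·DFT(x) + 5·DFT(y)
= 5·[-8, -4i, -4, 4i] + 5·[3, -3, -5, -3]

Computing element-wise:
Z[0] = 5·(-8) + 5·(3) = -25
Z[1] = 5·(-4i) + 5·(-3) = -15-20i
Z[2] = 5·(-4) + 5·(-5) = -45
Z[3] = 5·(4i) + 5·(-3) = -15+20i

DFT(5x + 5y) = 5·X + 5·Y = [-25, -15-20i, -45, -15+20i]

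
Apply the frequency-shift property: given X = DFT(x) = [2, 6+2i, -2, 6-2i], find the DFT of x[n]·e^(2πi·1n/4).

Modulation property: DFT(ω_4^(-1n)·x[n]) = X[(k-1) mod 4], so circularly shift X by 1 positions.

X[k-1] = [6-2i, 2, 6+2i, -2]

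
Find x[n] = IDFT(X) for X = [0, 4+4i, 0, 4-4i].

x[n] = (1/4) Σ(k=0 to 3) X[k] · e^(2πikn/4)

Computing each x[n]:
x[0] = 2
x[1] = -2
x[2] = -2
x[3] = 2

x = [2, -2, -2, 2]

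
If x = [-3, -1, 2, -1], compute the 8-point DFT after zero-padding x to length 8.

Original 4-point DFT: [-3, -5, 1, -5]
Zero-padded 8-point DFT provides frequency interpolation.

DFT_8([x, 0, ...]) = [-3, -3.0000-0.5858i, -5, -3.0000+3.4142i, 1, -3.0000-3.4142i, -5, -3.0000+0.5858i]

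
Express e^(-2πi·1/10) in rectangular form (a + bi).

ω_10^1 = e^(-2πi·1/10)
= cos(-2π·1/10) + i·sin(-2π·1/10)
= cos(-2π/10) + i·sin(-2π/10)

ω_10^1 = cos(-2π/10) + i·sin(-2π/10) = 0.8090-0.5878i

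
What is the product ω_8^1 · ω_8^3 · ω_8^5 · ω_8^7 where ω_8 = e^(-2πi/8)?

The primitive 8th roots of unity are ω_8^k for k coprime to 8: k ∈ {1, 3, 5, 7}
Their product equals the constant term of the cyclotomic polynomial Φ_8(x) up to sign.
For n ≥ 3, the product of all primitive nth roots of unity is 1. (For n=1 it is 1; for n=2 it is -1.)

1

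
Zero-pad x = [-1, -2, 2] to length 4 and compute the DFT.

Original 3-point DFT: [-1, -1.0000+3.4641i, -1.0000-3.4641i]
Zero-padded 4-point DFT provides frequency interpolation.

DFT_4([x, 0, ...]) = [-1, -3+2i, 3, -3-2i]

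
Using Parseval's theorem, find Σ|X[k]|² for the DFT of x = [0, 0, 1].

Parseval: Σ|x[n]|² = (1/N)Σ|X[k]|², so Σ|X[k]|² = N·Σ|x[n]|² = 3·1.0000

Σ|X[k]|² = N·Σ|x[n]|² = 3·1.0000 = 3.0000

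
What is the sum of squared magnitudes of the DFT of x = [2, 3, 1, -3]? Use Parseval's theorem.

Parseval: Σ|x[n]|² = (1/N)Σ|X[k]|², so Σ|X[k]|² = N·Σ|x[n]|² = 4·23.0000

Σ|X[k]|² = N·Σ|x[n]|² = 4·23.0000 = 92.0000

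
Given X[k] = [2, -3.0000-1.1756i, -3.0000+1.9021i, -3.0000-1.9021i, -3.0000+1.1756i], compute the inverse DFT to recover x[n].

x[n] = (1/5) Σ(k=0 to 4) X[k] · e^(2πikn/5)

Computing each x[n]:
x[0] = -2
x[1] = 1
x[2] = 2
x[3] = 0
x[4] = 1

x = [-2, 1, 2, 0, 1]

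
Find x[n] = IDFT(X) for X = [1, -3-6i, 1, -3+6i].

x[n] = (1/4) Σ(k=0 to 3) X[k] · e^(2πikn/4)

Computing each x[n]:
x[0] = -1
x[1] = 3
x[2] = 2
x[3] = -3

x = [-1, 3, 2, -3]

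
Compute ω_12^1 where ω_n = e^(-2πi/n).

ω_12^1 = e^(-2πi·1/12)
= cos(-2π·1/12) + i·sin(-2π·1/12)
= cos(-2π/12) + i·sin(-2π/12)

ω_12^1 = cos(-2π/12) + i·sin(-2π/12) = 0.8660-0.5000i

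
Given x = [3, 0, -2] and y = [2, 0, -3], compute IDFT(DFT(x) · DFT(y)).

(x ⊛ y)[n] = Σ(m=0 to 2) x[m] · y[(n-m) mod 3]

Computing each output sample:
(x ⊛ y)[0] = 6
(x ⊛ y)[1] = 6
(x ⊛ y)[2] = -13

x ⊛ y = [6, 6, -13]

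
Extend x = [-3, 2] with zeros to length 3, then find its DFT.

Original 2-point DFT: [-1, -5]
Zero-padded 3-point DFT provides frequency interpolation.

DFT_3([x, 0, ...]) = [-1, -4.0000-1.7321i, -4.0000+1.7321i]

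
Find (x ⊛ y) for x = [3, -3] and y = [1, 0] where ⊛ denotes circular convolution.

(x ⊛ y)[n] = Σ(m=0 to 1) x[m] · y[(n-m) mod 2]

Computing each output sample:
(x ⊛ y)[0] = 3
(x ⊛ y)[1] = -3

x ⊛ y = [3, -3]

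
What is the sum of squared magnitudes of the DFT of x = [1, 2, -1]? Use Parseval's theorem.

Parseval: Σ|x[n]|² = (1/N)Σ|X[k]|², so Σ|X[k]|² = N·Σ|x[n]|² = 3·6.0000

Σ|X[k]|² = N·Σ|x[n]|² = 3·6.0000 = 18.0000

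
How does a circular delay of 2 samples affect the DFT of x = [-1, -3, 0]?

Time shift by 2: X_shifted[k] = ω_3^(2k) · X[k]
Shifted x = [-3, 0, -1]

DFT(x[n-2]) = [-4, -2.5000-0.8660i, -2.5000+0.8660i]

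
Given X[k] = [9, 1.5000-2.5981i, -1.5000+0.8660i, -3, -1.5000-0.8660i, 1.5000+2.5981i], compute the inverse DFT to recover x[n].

x[n] = (1/6) Σ(k=0 to 5) X[k] · e^(2πikn/6)

Computing each x[n]:
x[0] = 1
x[1] = 3
x[2] = 2
x[3] = 1
x[4] = 0
x[5] = 2

x = [1, 3, 2, 1, 0, 2]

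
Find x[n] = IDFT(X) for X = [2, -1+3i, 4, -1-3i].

x[n] = (1/4) Σ(k=0 to 3) X[k] · e^(2πikn/4)

Computing each x[n]:
x[0] = 1
x[1] = -2
x[2] = 2
x[3] = 1

x = [1, -2, 2, 1]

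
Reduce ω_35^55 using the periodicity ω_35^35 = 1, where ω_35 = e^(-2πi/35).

Since ω_35^35 = 1, powers reduce modulo 35.
55 mod 35 = 20
So ω_35^55 = ω_35^20 = e^(-2πi·20/35)

ω_35^55 = ω_35^20 = -0.9010+0.4339i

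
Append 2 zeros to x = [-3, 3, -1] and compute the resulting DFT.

Original 3-point DFT: [-1, -4.0000-3.4641i, -4.0000+3.4641i]
Zero-padded 5-point DFT provides frequency interpolation.

DFT_5([x, 0, ...]) = [-1, -1.2639-2.2654i, -5.7361-2.7144i, -5.7361+2.7144i, -1.2639+2.2654i]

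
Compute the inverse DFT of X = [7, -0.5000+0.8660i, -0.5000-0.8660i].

x[n] = (1/3) Σ(k=0 to 2) X[k] · e^(2πikn/3)

Computing each x[n]:
x[0] = 2
x[1] = 2
x[2] = 3

x = [2, 2, 3]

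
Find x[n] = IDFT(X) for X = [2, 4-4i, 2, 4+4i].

x[n] = (1/4) Σ(k=0 to 3) X[k] · e^(2πikn/4)

Computing each x[n]:
x[0] = 3
x[1] = 2
x[2] = -1
x[3] = -2

x = [3, 2, -1, -2]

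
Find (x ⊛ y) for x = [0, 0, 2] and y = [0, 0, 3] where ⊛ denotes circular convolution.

(x ⊛ y)[n] = Σ(m=0 to 2) x[m] · y[(n-m) mod 3]

Computing each output sample:
(x ⊛ y)[0] = 0
(x ⊛ y)[1] = 6
(x ⊛ y)[2] = 0

x ⊛ y = [0, 6, 0]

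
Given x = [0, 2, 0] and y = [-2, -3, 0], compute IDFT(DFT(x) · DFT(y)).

(x ⊛ y)[n] = Σ(m=0 to 2) x[m] · y[(n-m) mod 3]

Computing each output sample:
(x ⊛ y)[0] = 0
(x ⊛ y)[1] = -4
(x ⊛ y)[2] = -6

x ⊛ y = [0, -4, -6]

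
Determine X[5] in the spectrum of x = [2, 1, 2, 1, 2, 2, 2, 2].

X[5] = Σ(n=0 to 7) x[n] · ω_8^(5n) where ω_8 = e^(-2πi/8)
= (2)·ω_8^0 + (1)·ω_8^5 + (2)·ω_8^10 + (1)·ω_8^15 + (2)·ω_8^20 + (2)·ω_8^25 + (2)·ω_8^30 + (2)·ω_8^35

X[5] = -1.4142i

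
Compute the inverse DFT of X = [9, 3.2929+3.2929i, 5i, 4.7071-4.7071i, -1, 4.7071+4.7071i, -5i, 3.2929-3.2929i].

x[n] = (1/8) Σ(k=0 to 7) X[k] · e^(2πikn/8)

Computing each x[n]:
x[0] = 3
x[1] = 0
x[2] = -1
x[3] = 3
x[4] = -1
x[5] = 0
x[6] = 3
x[7] = 2

x = [3, 0, -1, 3, -1, 0, 3, 2]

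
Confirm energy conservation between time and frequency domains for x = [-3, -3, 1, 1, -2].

Time domain:
Σ|x[n]|² = |-3|² + |-3|² + |1|² + |1|² + |-2|² = 24.0000

Frequency domain:
(1/5)Σ|X[k]|² = (1/5)(|-6|² + |-6.1631+0.9511i|² + |1.6631+0.5878i|² + |1.6631-0.5878i|² + |-6.1631-0.9511i|²) = (1/5)·120.0000 = 24.0000

Both sides agree, confirming Parseval's theorem.

Σ|x[n]|² = (1/N)Σ|X[k]|² = 24.0000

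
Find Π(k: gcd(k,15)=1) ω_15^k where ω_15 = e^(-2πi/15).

The primitive 15th roots of unity are ω_15^k for k coprime to 15: k ∈ {1, 2, 4, 7, 8, 11, 13, 14}
Their product equals the constant term of the cyclotomic polynomial Φ_15(x) up to sign.
For n ≥ 3, the product of all primitive nth roots of unity is 1. (For n=1 it is 1; for n=2 it is -1.)

1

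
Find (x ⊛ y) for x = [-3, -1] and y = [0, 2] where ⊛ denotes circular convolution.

(x ⊛ y)[n] = Σ(m=0 to 1) x[m] · y[(n-m) mod 2]

Computing each output sample:
(x ⊛ y)[0] = -2
(x ⊛ y)[1] = -6

x ⊛ y = [-2, -6]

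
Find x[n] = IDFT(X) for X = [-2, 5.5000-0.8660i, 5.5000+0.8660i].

x[n] = (1/3) Σ(k=0 to 2) X[k] · e^(2πikn/3)

Computing each x[n]:
x[0] = 3
x[1] = -2
x[2] = -3

x = [3, -2, -3]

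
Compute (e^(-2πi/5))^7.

Since ω_5^5 = 1, powers reduce modulo 5.
7 mod 5 = 2
So ω_5^7 = ω_5^2 = e^(-2πi·2/5)

ω_5^7 = ω_5^2 = -0.8090-0.5878i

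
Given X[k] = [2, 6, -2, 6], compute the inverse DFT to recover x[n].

x[n] = (1/4) Σ(k=0 to 3) X[k] · e^(2πikn/4)

Computing each x[n]:
x[0] = 3
x[1] = 1
x[2] = -3
x[3] = 1

x = [3, 1, -3, 1]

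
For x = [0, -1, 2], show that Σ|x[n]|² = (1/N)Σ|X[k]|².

Time domain:
Σ|x[n]|² = |0|² + |-1|² + |2|² = 5.0000

Frequency domain:
(1/3)Σ|X[k]|² = (1/3)(|1|² + |-0.5000+2.5981i|² + |-0.5000-2.5981i|²) = (1/3)·15.0000 = 5.0000

Both sides agree, confirming Parseval's theorem.

Σ|x[n]|² = (1/N)Σ|X[k]|² = 5.0000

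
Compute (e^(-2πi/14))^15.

Since ω_14^14 = 1, powers reduce modulo 14.
15 mod 14 = 1
So ω_14^15 = ω_14^1 = e^(-2πi·1/14)

ω_14^15 = ω_14^1 = 0.9010-0.4339i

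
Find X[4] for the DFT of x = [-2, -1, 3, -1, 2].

X[4] = Σ(n=0 to 4) x[n] · ω_5^(4n) where ω_5 = e^(-2πi/5)
= (-2)·ω_5^0 + (-1)·ω_5^4 + (3)·ω_5^8 + (-1)·ω_5^12 + (2)·ω_5^16

X[4] = -3.3090-0.5020i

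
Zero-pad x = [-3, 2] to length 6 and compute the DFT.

Original 2-point DFT: [-1, -5]
Zero-padded 6-point DFT provides frequency interpolation.

DFT_6([x, 0, ...]) = [-1, -2.0000-1.7321i, -4.0000-1.7321i, -5, -4.0000+1.7321i, -2.0000+1.7321i]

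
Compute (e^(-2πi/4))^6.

Since ω_4^4 = 1, powers reduce modulo 4.
6 mod 4 = 2
So ω_4^6 = ω_4^2 = e^(-2πi·2/4)

ω_4^6 = ω_4^2 = -1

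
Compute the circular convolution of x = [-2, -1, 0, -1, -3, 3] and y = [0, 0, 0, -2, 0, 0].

(x ⊛ y)[n] = Σ(m=0 to 5) x[m] · y[(n-m) mod 6]

Computing each output sample:
(x ⊛ y)[0] = 2
(x ⊛ y)[1] = 6
(x ⊛ y)[2] = -6
(x ⊛ y)[3] = 4
(x ⊛ y)[4] = 2
(x ⊛ y)[5] = 0

x ⊛ y = [2, 6, -6, 4, 2, 0]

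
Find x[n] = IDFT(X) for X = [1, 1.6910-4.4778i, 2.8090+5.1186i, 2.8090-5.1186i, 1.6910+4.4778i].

x[n] = (1/5) Σ(k=0 to 4) X[k] · e^(2πikn/5)

Computing each x[n]:
x[0] = 2
x[1] = 0
x[2] = 3
x[3] = -3
x[4] = -1

x = [2, 0, 3, -3, -1]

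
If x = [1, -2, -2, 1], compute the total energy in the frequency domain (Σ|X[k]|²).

Parseval: Σ|x[n]|² = (1/N)Σ|X[k]|², so Σ|X[k]|² = N·Σ|x[n]|² = 4·10.0000

Σ|X[k]|² = N·Σ|x[n]|² = 4·10.0000 = 40.0000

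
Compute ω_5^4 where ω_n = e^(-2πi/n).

ω_5^4 = e^(-2πi·4/5)
= cos(-2π·4/5) + i·sin(-2π·4/5)
= cos(-8π/5) + i·sin(-8π/5)

ω_5^4 = cos(-8π/5) + i·sin(-8π/5) = 0.3090+0.9511i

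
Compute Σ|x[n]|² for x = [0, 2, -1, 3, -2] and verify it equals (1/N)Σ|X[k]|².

Time domain:
Σ|x[n]|² = |0|² + |2|² + |-1|² + |3|² + |-2|² = 18.0000

Frequency domain:
(1/5)Σ|X[k]|² = (1/5)(|2|² + |-1.6180-1.4531i|² + |0.6180-6.1554i|² + |0.6180+6.1554i|² + |-1.6180+1.4531i|²) = (1/5)·90.0000 = 18.0000

Both sides agree, confirming Parseval's theorem.

Σ|x[n]|² = (1/N)Σ|X[k]|² = 18.0000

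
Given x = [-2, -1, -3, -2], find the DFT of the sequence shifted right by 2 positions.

Time shift by 2: X_shifted[k] = ω_4^(2k) · X[k]
Shifted x = [-3, -2, -2, -1]

DFT(x[n-2]) = [-8, -1+1i, -2, -1-1i]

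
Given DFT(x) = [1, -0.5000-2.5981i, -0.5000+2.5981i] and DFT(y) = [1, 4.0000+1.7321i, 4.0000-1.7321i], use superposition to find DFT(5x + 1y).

By linearity: DFT(5x + 1y) = 5·DFT(x) + 1·DFT(y)
= 5·[1, -0.5000-2.5981i, -0.5000+2.5981i] + 1·[1, 4.0000+1.7321i, 4.0000-1.7321i]

Computing element-wise:
Z[0] = 5·(1) + 1·(1) = 6
Z[1] = 5·(-0.5000-2.5981i) + 1·(4.0000+1.7321i) = 1.5000-11.2584i
Z[2] = 5·(-0.5000+2.5981i) + 1·(4.0000-1.7321i) = 1.5000+11.2584i

DFT(5x + 1y) = 5·X + 1·Y = [6, 1.5000-11.2584i, 1.5000+11.2584i]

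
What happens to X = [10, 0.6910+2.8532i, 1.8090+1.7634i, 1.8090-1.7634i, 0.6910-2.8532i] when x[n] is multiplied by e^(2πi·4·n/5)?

Modulation property: DFT(ω_5^(-4n)·x[n]) = X[(k-4) mod 5], so circularly shift X by 4 positions.

X[k-4] = [0.6910+2.8532i, 1.8090+1.7634i, 1.8090-1.7634i, 0.6910-2.8532i, 10]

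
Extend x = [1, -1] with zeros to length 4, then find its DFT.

Original 2-point DFT: [0, 2]
Zero-padded 4-point DFT provides frequency interpolation.

DFT_4([x, 0, ...]) = [0, 1+1i, 2, 1-1i]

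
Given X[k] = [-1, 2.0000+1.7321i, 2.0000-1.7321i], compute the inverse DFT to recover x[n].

x[n] = (1/3) Σ(k=0 to 2) X[k] · e^(2πikn/3)

Computing each x[n]:
x[0] = 1
x[1] = -2
x[2] = 0

x = [1, -2, 0]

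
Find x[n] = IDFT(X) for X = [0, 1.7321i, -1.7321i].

x[n] = (1/3) Σ(k=0 to 2) X[k] · e^(2πikn/3)

Computing each x[n]:
x[0] = 0
x[1] = -1
x[2] = 1

x = [0, -1, 1]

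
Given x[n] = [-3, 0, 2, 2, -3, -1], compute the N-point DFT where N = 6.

X[k] = Σ(n=0 to 5) x[n] · ω_6^(nk)
where ω_6 = e^(-2πi/6)

Computing each X[k]:
X[0] = -3
X[1] = -5.0000-5.1962i
X[2] = 3.4641i
X[3] = -5
X[4] = -3.4641i
X[5] = -5.0000+5.1962i

X = [-3, -5.0000-5.1962i, 3.4641i, -5, -3.4641i, -5.0000+5.1962i]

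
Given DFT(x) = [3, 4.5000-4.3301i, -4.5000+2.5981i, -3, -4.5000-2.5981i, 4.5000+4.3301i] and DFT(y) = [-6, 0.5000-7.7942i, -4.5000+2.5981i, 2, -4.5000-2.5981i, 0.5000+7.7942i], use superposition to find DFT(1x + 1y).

By linearity: DFT(1x + 1y) = 1·DFT(x) + 1·DFT(y)
= 1·[3, 4.5000-4.3301i, -4.5000+2.5981i, -3, -4.5000-2.5981i, 4.5000+4.3301i] + 1·[-6, 0.5000-7.7942i, -4.5000+2.5981i, 2, -4.5000-2.5981i, 0.5000+7.7942i]

Computing element-wise:
Z[0] = 1·(3) + 1·(-6) = -3
Z[1] = 1·(4.5000-4.3301i) + 1·(0.5000-7.7942i) = 5.0000-12.1243i
Z[2] = 1·(-4.5000+2.5981i) + 1·(-4.5000+2.5981i) = -9.0000+5.1962i
Z[3] = 1·(-3) + 1·(2) = -1
Z[4] = 1·(-4.5000-2.5981i) + 1·(-4.5000-2.5981i) = -9.0000-5.1962i
Z[5] = 1·(4.5000+4.3301i) + 1·(0.5000+7.7942i) = 5.0000+12.1243i

DFT(1x + 1y) = 1·X + 1·Y = [-3, 5.0000-12.1243i, -9.0000+5.1962i, -1, -9.0000-5.1962i, 5.0000+12.1243i]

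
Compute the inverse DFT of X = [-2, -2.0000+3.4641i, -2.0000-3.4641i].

x[n] = (1/3) Σ(k=0 to 2) X[k] · e^(2πikn/3)

Computing each x[n]:
x[0] = -2
x[1] = -2
x[2] = 2

x = [-2, -2, 2]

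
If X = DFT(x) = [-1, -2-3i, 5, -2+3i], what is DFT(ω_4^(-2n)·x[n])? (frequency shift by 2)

Modulation property: DFT(ω_4^(-2n)·x[n]) = X[(k-2) mod 4], so circularly shift X by 2 positions.

X[k-2] = [5, -2+3i, -1, -2-3i]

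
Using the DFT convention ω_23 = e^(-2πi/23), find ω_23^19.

ω_23^19 = e^(-2πi·19/23)
= cos(-2π·19/23) + i·sin(-2π·19/23)
= cos(-38π/23) + i·sin(-38π/23)

ω_23^19 = cos(-38π/23) + i·sin(-38π/23) = 0.4601+0.8879i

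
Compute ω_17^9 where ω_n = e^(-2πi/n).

ω_17^9 = e^(-2πi·9/17)
= cos(-2π·9/17) + i·sin(-2π·9/17)
= cos(-18π/17) + i·sin(-18π/17)

ω_17^9 = cos(-18π/17) + i·sin(-18π/17) = -0.9830+0.1837i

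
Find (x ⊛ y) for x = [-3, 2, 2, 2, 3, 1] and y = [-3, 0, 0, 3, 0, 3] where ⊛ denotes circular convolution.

(x ⊛ y)[n] = Σ(m=0 to 5) x[m] · y[(n-m) mod 6]

Computing each output sample:
(x ⊛ y)[0] = 21
(x ⊛ y)[1] = 9
(x ⊛ y)[2] = 3
(x ⊛ y)[3] = -6
(x ⊛ y)[4] = 0
(x ⊛ y)[5] = -6

x ⊛ y = [21, 9, 3, -6, 0, -6]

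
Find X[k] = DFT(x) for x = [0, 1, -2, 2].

X[k] = Σ(n=0 to 3) x[n] · ω_4^(nk)
where ω_4 = e^(-2πi/4)

Computing each X[k]:
X[0] = 1
X[1] = 2+1i
X[2] = -5
X[3] = 2-1i

X = [1, 2+1i, -5, 2-1i]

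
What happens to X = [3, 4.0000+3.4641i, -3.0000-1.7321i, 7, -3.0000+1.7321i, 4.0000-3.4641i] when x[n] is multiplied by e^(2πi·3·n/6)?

Modulation property: DFT(ω_6^(-3n)·x[n]) = X[(k-3) mod 6], so circularly shift X by 3 positions.

X[k-3] = [7, -3.0000+1.7321i, 4.0000-3.4641i, 3, 4.0000+3.4641i, -3.0000-1.7321i]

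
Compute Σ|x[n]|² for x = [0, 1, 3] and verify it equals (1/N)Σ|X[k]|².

Time domain:
Σ|x[n]|² = |0|² + |1|² + |3|² = 10.0000

Frequency domain:
(1/3)Σ|X[k]|² = (1/3)(|4|² + |-2.0000+1.7321i|² + |-2.0000-1.7321i|²) = (1/3)·30.0000 = 10.0000

Both sides agree, confirming Parseval's theorem.

Σ|x[n]|² = (1/N)Σ|X[k]|² = 10.0000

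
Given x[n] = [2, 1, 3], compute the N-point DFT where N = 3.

X[k] = Σ(n=0 to 2) x[n] · ω_3^(nk)
where ω_3 = e^(-2πi/3)

Computing each X[k]:
X[0] = 6
X[1] = 1.7321i
X[2] = -1.7321i

X = [6, 1.7321i, -1.7321i]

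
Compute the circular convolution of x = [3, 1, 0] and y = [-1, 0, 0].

(x ⊛ y)[n] = Σ(m=0 to 2) x[m] · y[(n-m) mod 3]

Computing each output sample:
(x ⊛ y)[0] = -3
(x ⊛ y)[1] = -1
(x ⊛ y)[2] = 0

x ⊛ y = [-3, -1, 0]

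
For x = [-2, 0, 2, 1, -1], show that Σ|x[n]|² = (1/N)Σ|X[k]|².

Time domain:
Σ|x[n]|² = |-2|² + |0|² + |2|² + |1|² + |-1|² = 10.0000

Frequency domain:
(1/5)Σ|X[k]|² = (1/5)(|0|² + |-4.7361-1.5388i|² + |-0.2639+0.3633i|² + |-0.2639-0.3633i|² + |-4.7361+1.5388i|²) = (1/5)·50.0000 = 10.0000

Both sides agree, confirming Parseval's theorem.

Σ|x[n]|² = (1/N)Σ|X[k]|² = 10.0000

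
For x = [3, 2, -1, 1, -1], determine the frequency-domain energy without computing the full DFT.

Parseval: Σ|x[n]|² = (1/N)Σ|X[k]|², so Σ|X[k]|² = N·Σ|x[n]|² = 5·16.0000

Σ|X[k]|² = N·Σ|x[n]|² = 5·16.0000 = 80.0000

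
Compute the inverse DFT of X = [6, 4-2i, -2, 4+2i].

x[n] = (1/4) Σ(k=0 to 3) X[k] · e^(2πikn/4)

Computing each x[n]:
x[0] = 3
x[1] = 3
x[2] = -1
x[3] = 1

x = [3, 3, -1, 1]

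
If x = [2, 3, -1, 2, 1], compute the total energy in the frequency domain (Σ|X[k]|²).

Parseval: Σ|x[n]|² = (1/N)Σ|X[k]|², so Σ|X[k]|² = N·Σ|x[n]|² = 5·19.0000

Σ|X[k]|² = N·Σ|x[n]|² = 5·19.0000 = 95.0000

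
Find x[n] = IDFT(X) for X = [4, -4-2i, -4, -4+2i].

x[n] = (1/4) Σ(k=0 to 3) X[k] · e^(2πikn/4)

Computing each x[n]:
x[0] = -2
x[1] = 3
x[2] = 2
x[3] = 1

x = [-2, 3, 2, 1]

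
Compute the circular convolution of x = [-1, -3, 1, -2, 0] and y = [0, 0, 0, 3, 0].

(x ⊛ y)[n] = Σ(m=0 to 4) x[m] · y[(n-m) mod 5]

Computing each output sample:
(x ⊛ y)[0] = 3
(x ⊛ y)[1] = -6
(x ⊛ y)[2] = 0
(x ⊛ y)[3] = -3
(x ⊛ y)[4] = -9

x ⊛ y = [3, -6, 0, -3, -9]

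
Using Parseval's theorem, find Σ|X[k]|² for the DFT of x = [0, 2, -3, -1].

Parseval: Σ|x[n]|² = (1/N)Σ|X[k]|², so Σ|X[k]|² = N·Σ|x[n]|² = 4·14.0000

Σ|X[k]|² = N·Σ|x[n]|² = 4·14.0000 = 56.0000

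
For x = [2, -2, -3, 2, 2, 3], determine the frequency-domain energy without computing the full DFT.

Parseval: Σ|x[n]|² = (1/N)Σ|X[k]|², so Σ|X[k]|² = N·Σ|x[n]|² = 6·34.0000

Σ|X[k]|² = N·Σ|x[n]|² = 6·34.0000 = 204.0000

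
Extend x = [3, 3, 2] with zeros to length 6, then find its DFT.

Original 3-point DFT: [8, 0.5000-0.8660i, 0.5000+0.8660i]
Zero-padded 6-point DFT provides frequency interpolation.

DFT_6([x, 0, ...]) = [8, 3.5000-4.3301i, 0.5000-0.8660i, 2, 0.5000+0.8660i, 3.5000+4.3301i]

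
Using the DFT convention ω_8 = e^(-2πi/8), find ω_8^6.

ω_8^6 = e^(-2πi·6/8)
= cos(-2π·6/8) + i·sin(-2π·6/8)
= cos(-12π/8) + i·sin(-12π/8)

ω_8^6 = cos(-12π/8) + i·sin(-12π/8) = 1i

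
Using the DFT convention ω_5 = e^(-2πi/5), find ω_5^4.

ω_5^4 = e^(-2πi·4/5)
= cos(-2π·4/5) + i·sin(-2π·4/5)
= cos(-8π/5) + i·sin(-8π/5)

ω_5^4 = cos(-8π/5) + i·sin(-8π/5) = 0.3090+0.9511i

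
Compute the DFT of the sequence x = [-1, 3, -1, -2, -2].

X[k] = Σ(n=0 to 4) x[n] · ω_5^(nk)
where ω_5 = e^(-2πi/5)

Computing each X[k]:
X[0] = -3
X[1] = 1.7361-5.3431i
X[2] = -2.7361-1.9879i
X[3] = -2.7361+1.9879i
X[4] = 1.7361+5.3431i

X = [-3, 1.7361-5.3431i, -2.7361-1.9879i, -2.7361+1.9879i, 1.7361+5.3431i]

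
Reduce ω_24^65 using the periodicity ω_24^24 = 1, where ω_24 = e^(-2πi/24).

Since ω_24^24 = 1, powers reduce modulo 24.
65 mod 24 = 17
So ω_24^65 = ω_24^17 = e^(-2πi·17/24)

ω_24^65 = ω_24^17 = -0.2588+0.9659i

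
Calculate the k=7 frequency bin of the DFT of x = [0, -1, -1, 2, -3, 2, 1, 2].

X[7] = Σ(n=0 to 7) x[n] · ω_8^(7n) where ω_8 = e^(-2πi/8)
= (0)·ω_8^0 + (-1)·ω_8^7 + (-1)·ω_8^14 + (2)·ω_8^21 + (-3)·ω_8^28 + (2)·ω_8^35 + (1)·ω_8^42 + (2)·ω_8^49

X[7] = 0.8787-4.1213i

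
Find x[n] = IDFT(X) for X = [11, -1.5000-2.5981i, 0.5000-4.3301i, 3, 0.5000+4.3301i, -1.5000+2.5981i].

x[n] = (1/6) Σ(k=0 to 5) X[k] · e^(2πikn/6)

Computing each x[n]:
x[0] = 2
x[1] = 3
x[2] = 2
x[3] = 2
x[4] = 3
x[5] = -1

x = [2, 3, 2, 2, 3, -1]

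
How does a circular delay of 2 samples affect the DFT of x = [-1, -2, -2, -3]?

Time shift by 2: X_shifted[k] = ω_4^(2k) · X[k]
Shifted x = [-2, -3, -1, -2]

DFT(x[n-2]) = [-8, -1+1i, 2, -1-1i]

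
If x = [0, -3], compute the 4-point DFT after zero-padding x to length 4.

Original 2-point DFT: [-3, 3]
Zero-padded 4-point DFT provides frequency interpolation.

DFT_4([x, 0, ...]) = [-3, 3i, 3, -3i]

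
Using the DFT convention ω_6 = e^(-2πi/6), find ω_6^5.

ω_6^5 = e^(-2πi·5/6)
= cos(-2π·5/6) + i·sin(-2π·5/6)
= cos(-10π/6) + i·sin(-10π/6)

ω_6^5 = cos(-10π/6) + i·sin(-10π/6) = 0.5000+0.8660i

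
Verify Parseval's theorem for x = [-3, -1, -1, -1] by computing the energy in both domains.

Time domain:
Σ|x[n]|² = |-3|² + |-1|² + |-1|² + |-1|² = 12.0000

Frequency domain:
(1/4)Σ|X[k]|² = (1/4)(|-6|² + |-2|² + |-2|² + |-2|²) = (1/4)·48.0000 = 12.0000

Both sides agree, confirming Parseval's theorem.

Σ|x[n]|² = (1/N)Σ|X[k]|² = 12.0000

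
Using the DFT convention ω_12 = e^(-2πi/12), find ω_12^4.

ω_12^4 = e^(-2πi·4/12)
= cos(-2π·4/12) + i·sin(-2π·4/12)
= cos(-8π/12) + i·sin(-8π/12)

ω_12^4 = cos(-8π/12) + i·sin(-8π/12) = -0.5000-0.8660i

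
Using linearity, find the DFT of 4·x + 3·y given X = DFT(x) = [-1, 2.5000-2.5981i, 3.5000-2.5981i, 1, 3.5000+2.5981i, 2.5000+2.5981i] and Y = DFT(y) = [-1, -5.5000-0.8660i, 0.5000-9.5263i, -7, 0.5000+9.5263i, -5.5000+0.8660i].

By linearity: DFT(4x + 3y) = 4·DFT(x) + 3·DFT(y)
= 4·[-1, 2.5000-2.5981i, 3.5000-2.5981i, 1, 3.5000+2.5981i, 2.5000+2.5981i] + 3·[-1, -5.5000-0.8660i, 0.5000-9.5263i, -7, 0.5000+9.5263i, -5.5000+0.8660i]

Computing element-wise:
Z[0] = 4·(-1) + 3·(-1) = -7
Z[1] = 4·(2.5000-2.5981i) + 3·(-5.5000-0.8660i) = -6.5000-12.9904i
Z[2] = 4·(3.5000-2.5981i) + 3·(0.5000-9.5263i) = 15.5000-38.9713i
Z[3] = 4·(1) + 3·(-7) = -17
Z[4] = 4·(3.5000+2.5981i) + 3·(0.5000+9.5263i) = 15.5000+38.9713i
Z[5] = 4·(2.5000+2.5981i) + 3·(-5.5000+0.8660i) = -6.5000+12.9904i

DFT(4x + 3y) = 4·X + 3·Y = [-7, -6.5000-12.9904i, 15.5000-38.9713i, -17, 15.5000+38.9713i, -6.5000+12.9904i]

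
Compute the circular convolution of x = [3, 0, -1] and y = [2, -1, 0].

(x ⊛ y)[n] = Σ(m=0 to 2) x[m] · y[(n-m) mod 3]

Computing each output sample:
(x ⊛ y)[0] = 7
(x ⊛ y)[1] = -3
(x ⊛ y)[2] = -2

x ⊛ y = [7, -3, -2]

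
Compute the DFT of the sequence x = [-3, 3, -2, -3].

X[k] = Σ(n=0 to 3) x[n] · ω_4^(nk)
where ω_4 = e^(-2πi/4)

Computing each X[k]:
X[0] = -5
X[1] = -1-6i
X[2] = -5
X[3] = -1+6i

X = [-5, -1-6i, -5, -1+6i]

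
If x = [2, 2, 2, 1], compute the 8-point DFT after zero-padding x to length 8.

Original 4-point DFT: [7, -1i, 1, 1i]
Zero-padded 8-point DFT provides frequency interpolation.

DFT_8([x, 0, ...]) = [7, 2.7071-4.1213i, -1i, 1.2929-0.1213i, 1, 1.2929+0.1213i, 1i, 2.7071+4.1213i]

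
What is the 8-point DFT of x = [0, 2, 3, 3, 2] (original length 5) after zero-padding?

Original 5-point DFT: [10, -3.6180, -1.3820, -1.3820, -3.6180]
Zero-padded 8-point DFT provides frequency interpolation.

DFT_8([x, 0, ...]) = [10, -2.7071-6.5355i, -1+1i, -1.2929-0.5355i, 0, -1.2929+0.5355i, -1-1i, -2.7071+6.5355i]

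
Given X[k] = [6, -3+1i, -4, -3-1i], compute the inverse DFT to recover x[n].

x[n] = (1/4) Σ(k=0 to 3) X[k] · e^(2πikn/4)

Computing each x[n]:
x[0] = -1
x[1] = 2
x[2] = 2
x[3] = 3

x = [-1, 2, 2, 3]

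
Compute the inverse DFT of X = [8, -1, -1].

x[n] = (1/3) Σ(k=0 to 2) X[k] · e^(2πikn/3)

Computing each x[n]:
x[0] = 2
x[1] = 3
x[2] = 3

x = [2, 3, 3]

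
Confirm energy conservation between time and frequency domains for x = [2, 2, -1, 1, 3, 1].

Time domain:
Σ|x[n]|² = |2|² + |2|² + |-1|² + |1|² + |3|² + |1|² = 20.0000

Frequency domain:
(1/6)Σ|X[k]|² = (1/6)(|8|² + |1.5000+2.5981i|² + |0.5000-4.3301i|² + |0|² + |0.5000+4.3301i|² + |1.5000-2.5981i|²) = (1/6)·120.0000 = 20.0000

Both sides agree, confirming Parseval's theorem.

Σ|x[n]|² = (1/N)Σ|X[k]|² = 20.0000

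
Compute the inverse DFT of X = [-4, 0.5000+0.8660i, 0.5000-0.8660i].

x[n] = (1/3) Σ(k=0 to 2) X[k] · e^(2πikn/3)

Computing each x[n]:
x[0] = -1
x[1] = -2
x[2] = -1

x = [-1, -2, -1]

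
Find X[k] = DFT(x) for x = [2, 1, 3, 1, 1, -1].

X[k] = Σ(n=0 to 5) x[n] · ω_6^(nk)
where ω_6 = e^(-2πi/6)

Computing each X[k]:
X[0] = 7
X[1] = -1.0000-3.4641i
X[2] = 1
X[3] = 5
X[4] = 1
X[5] = -1.0000+3.4641i

X = [7, -1.0000-3.4641i, 1, 5, 1, -1.0000+3.4641i]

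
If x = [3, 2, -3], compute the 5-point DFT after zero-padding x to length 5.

Original 3-point DFT: [2, 3.5000-4.3301i, 3.5000+4.3301i]
Zero-padded 5-point DFT provides frequency interpolation.

DFT_5([x, 0, ...]) = [2, 6.0451-0.1388i, 0.4549-4.0287i, 0.4549+4.0287i, 6.0451+0.1388i]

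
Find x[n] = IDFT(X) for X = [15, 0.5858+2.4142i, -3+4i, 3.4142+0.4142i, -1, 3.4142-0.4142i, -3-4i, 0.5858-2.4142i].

x[n] = (1/8) Σ(k=0 to 7) X[k] · e^(2πikn/8)

Computing each x[n]:
x[0] = 2
x[1] = 0
x[2] = 2
x[3] = 3
x[4] = 0
x[5] = 2
x[6] = 3
x[7] = 3

x = [2, 0, 2, 3, 0, 2, 3, 3]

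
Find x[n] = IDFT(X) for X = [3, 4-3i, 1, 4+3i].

x[n] = (1/4) Σ(k=0 to 3) X[k] · e^(2πikn/4)

Computing each x[n]:
x[0] = 3
x[1] = 2
x[2] = -1
x[3] = -1

x = [3, 2, -1, -1]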